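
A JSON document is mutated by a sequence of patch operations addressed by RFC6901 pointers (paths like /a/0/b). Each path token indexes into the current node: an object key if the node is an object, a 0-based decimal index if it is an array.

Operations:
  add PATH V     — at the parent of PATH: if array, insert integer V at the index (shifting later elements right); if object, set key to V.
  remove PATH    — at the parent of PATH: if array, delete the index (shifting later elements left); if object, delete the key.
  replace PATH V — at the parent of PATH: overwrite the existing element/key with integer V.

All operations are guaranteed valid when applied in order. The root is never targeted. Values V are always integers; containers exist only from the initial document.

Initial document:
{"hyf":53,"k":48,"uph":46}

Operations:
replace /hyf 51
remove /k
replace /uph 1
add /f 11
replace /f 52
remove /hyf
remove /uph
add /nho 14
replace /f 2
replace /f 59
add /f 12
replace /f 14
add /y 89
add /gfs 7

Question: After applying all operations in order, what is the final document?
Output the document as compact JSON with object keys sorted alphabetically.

After op 1 (replace /hyf 51): {"hyf":51,"k":48,"uph":46}
After op 2 (remove /k): {"hyf":51,"uph":46}
After op 3 (replace /uph 1): {"hyf":51,"uph":1}
After op 4 (add /f 11): {"f":11,"hyf":51,"uph":1}
After op 5 (replace /f 52): {"f":52,"hyf":51,"uph":1}
After op 6 (remove /hyf): {"f":52,"uph":1}
After op 7 (remove /uph): {"f":52}
After op 8 (add /nho 14): {"f":52,"nho":14}
After op 9 (replace /f 2): {"f":2,"nho":14}
After op 10 (replace /f 59): {"f":59,"nho":14}
After op 11 (add /f 12): {"f":12,"nho":14}
After op 12 (replace /f 14): {"f":14,"nho":14}
After op 13 (add /y 89): {"f":14,"nho":14,"y":89}
After op 14 (add /gfs 7): {"f":14,"gfs":7,"nho":14,"y":89}

Answer: {"f":14,"gfs":7,"nho":14,"y":89}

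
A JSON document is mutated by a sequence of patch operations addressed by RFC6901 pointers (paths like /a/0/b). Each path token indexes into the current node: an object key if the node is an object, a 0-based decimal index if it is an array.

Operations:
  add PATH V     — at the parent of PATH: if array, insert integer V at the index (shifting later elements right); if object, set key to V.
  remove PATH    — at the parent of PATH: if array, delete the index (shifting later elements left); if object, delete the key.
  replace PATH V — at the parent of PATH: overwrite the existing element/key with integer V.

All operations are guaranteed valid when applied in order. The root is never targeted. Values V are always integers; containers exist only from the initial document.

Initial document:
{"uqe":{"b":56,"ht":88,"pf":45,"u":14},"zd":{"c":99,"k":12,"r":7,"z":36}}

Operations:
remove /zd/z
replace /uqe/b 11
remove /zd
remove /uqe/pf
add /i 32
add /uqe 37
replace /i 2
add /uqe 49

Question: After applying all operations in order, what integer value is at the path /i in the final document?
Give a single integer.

After op 1 (remove /zd/z): {"uqe":{"b":56,"ht":88,"pf":45,"u":14},"zd":{"c":99,"k":12,"r":7}}
After op 2 (replace /uqe/b 11): {"uqe":{"b":11,"ht":88,"pf":45,"u":14},"zd":{"c":99,"k":12,"r":7}}
After op 3 (remove /zd): {"uqe":{"b":11,"ht":88,"pf":45,"u":14}}
After op 4 (remove /uqe/pf): {"uqe":{"b":11,"ht":88,"u":14}}
After op 5 (add /i 32): {"i":32,"uqe":{"b":11,"ht":88,"u":14}}
After op 6 (add /uqe 37): {"i":32,"uqe":37}
After op 7 (replace /i 2): {"i":2,"uqe":37}
After op 8 (add /uqe 49): {"i":2,"uqe":49}
Value at /i: 2

Answer: 2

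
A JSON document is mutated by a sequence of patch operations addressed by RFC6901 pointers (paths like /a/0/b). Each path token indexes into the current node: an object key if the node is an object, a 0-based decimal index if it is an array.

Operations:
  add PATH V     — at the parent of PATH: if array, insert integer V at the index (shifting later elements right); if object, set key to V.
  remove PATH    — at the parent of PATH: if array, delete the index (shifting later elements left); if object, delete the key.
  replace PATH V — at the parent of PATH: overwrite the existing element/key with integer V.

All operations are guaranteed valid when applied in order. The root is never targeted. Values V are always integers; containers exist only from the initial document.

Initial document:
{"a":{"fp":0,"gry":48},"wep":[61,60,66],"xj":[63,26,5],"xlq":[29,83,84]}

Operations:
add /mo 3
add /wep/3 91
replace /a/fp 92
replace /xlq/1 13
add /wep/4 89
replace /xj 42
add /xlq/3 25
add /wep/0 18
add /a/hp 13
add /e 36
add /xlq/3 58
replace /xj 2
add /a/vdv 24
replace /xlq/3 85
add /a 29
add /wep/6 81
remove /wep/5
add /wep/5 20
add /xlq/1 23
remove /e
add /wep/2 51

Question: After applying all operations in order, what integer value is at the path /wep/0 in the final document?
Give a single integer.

After op 1 (add /mo 3): {"a":{"fp":0,"gry":48},"mo":3,"wep":[61,60,66],"xj":[63,26,5],"xlq":[29,83,84]}
After op 2 (add /wep/3 91): {"a":{"fp":0,"gry":48},"mo":3,"wep":[61,60,66,91],"xj":[63,26,5],"xlq":[29,83,84]}
After op 3 (replace /a/fp 92): {"a":{"fp":92,"gry":48},"mo":3,"wep":[61,60,66,91],"xj":[63,26,5],"xlq":[29,83,84]}
After op 4 (replace /xlq/1 13): {"a":{"fp":92,"gry":48},"mo":3,"wep":[61,60,66,91],"xj":[63,26,5],"xlq":[29,13,84]}
After op 5 (add /wep/4 89): {"a":{"fp":92,"gry":48},"mo":3,"wep":[61,60,66,91,89],"xj":[63,26,5],"xlq":[29,13,84]}
After op 6 (replace /xj 42): {"a":{"fp":92,"gry":48},"mo":3,"wep":[61,60,66,91,89],"xj":42,"xlq":[29,13,84]}
After op 7 (add /xlq/3 25): {"a":{"fp":92,"gry":48},"mo":3,"wep":[61,60,66,91,89],"xj":42,"xlq":[29,13,84,25]}
After op 8 (add /wep/0 18): {"a":{"fp":92,"gry":48},"mo":3,"wep":[18,61,60,66,91,89],"xj":42,"xlq":[29,13,84,25]}
After op 9 (add /a/hp 13): {"a":{"fp":92,"gry":48,"hp":13},"mo":3,"wep":[18,61,60,66,91,89],"xj":42,"xlq":[29,13,84,25]}
After op 10 (add /e 36): {"a":{"fp":92,"gry":48,"hp":13},"e":36,"mo":3,"wep":[18,61,60,66,91,89],"xj":42,"xlq":[29,13,84,25]}
After op 11 (add /xlq/3 58): {"a":{"fp":92,"gry":48,"hp":13},"e":36,"mo":3,"wep":[18,61,60,66,91,89],"xj":42,"xlq":[29,13,84,58,25]}
After op 12 (replace /xj 2): {"a":{"fp":92,"gry":48,"hp":13},"e":36,"mo":3,"wep":[18,61,60,66,91,89],"xj":2,"xlq":[29,13,84,58,25]}
After op 13 (add /a/vdv 24): {"a":{"fp":92,"gry":48,"hp":13,"vdv":24},"e":36,"mo":3,"wep":[18,61,60,66,91,89],"xj":2,"xlq":[29,13,84,58,25]}
After op 14 (replace /xlq/3 85): {"a":{"fp":92,"gry":48,"hp":13,"vdv":24},"e":36,"mo":3,"wep":[18,61,60,66,91,89],"xj":2,"xlq":[29,13,84,85,25]}
After op 15 (add /a 29): {"a":29,"e":36,"mo":3,"wep":[18,61,60,66,91,89],"xj":2,"xlq":[29,13,84,85,25]}
After op 16 (add /wep/6 81): {"a":29,"e":36,"mo":3,"wep":[18,61,60,66,91,89,81],"xj":2,"xlq":[29,13,84,85,25]}
After op 17 (remove /wep/5): {"a":29,"e":36,"mo":3,"wep":[18,61,60,66,91,81],"xj":2,"xlq":[29,13,84,85,25]}
After op 18 (add /wep/5 20): {"a":29,"e":36,"mo":3,"wep":[18,61,60,66,91,20,81],"xj":2,"xlq":[29,13,84,85,25]}
After op 19 (add /xlq/1 23): {"a":29,"e":36,"mo":3,"wep":[18,61,60,66,91,20,81],"xj":2,"xlq":[29,23,13,84,85,25]}
After op 20 (remove /e): {"a":29,"mo":3,"wep":[18,61,60,66,91,20,81],"xj":2,"xlq":[29,23,13,84,85,25]}
After op 21 (add /wep/2 51): {"a":29,"mo":3,"wep":[18,61,51,60,66,91,20,81],"xj":2,"xlq":[29,23,13,84,85,25]}
Value at /wep/0: 18

Answer: 18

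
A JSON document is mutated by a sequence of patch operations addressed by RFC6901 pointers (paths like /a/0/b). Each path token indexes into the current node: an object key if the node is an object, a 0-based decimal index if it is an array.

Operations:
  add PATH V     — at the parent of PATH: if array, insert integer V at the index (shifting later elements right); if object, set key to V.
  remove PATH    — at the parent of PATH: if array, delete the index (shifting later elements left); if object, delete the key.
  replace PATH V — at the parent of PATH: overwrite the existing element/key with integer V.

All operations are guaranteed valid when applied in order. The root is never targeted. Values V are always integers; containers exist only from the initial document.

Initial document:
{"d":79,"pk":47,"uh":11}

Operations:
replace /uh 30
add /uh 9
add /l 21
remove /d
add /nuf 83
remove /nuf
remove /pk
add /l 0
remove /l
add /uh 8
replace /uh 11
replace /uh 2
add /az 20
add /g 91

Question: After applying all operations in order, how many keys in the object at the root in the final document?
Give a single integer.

Answer: 3

Derivation:
After op 1 (replace /uh 30): {"d":79,"pk":47,"uh":30}
After op 2 (add /uh 9): {"d":79,"pk":47,"uh":9}
After op 3 (add /l 21): {"d":79,"l":21,"pk":47,"uh":9}
After op 4 (remove /d): {"l":21,"pk":47,"uh":9}
After op 5 (add /nuf 83): {"l":21,"nuf":83,"pk":47,"uh":9}
After op 6 (remove /nuf): {"l":21,"pk":47,"uh":9}
After op 7 (remove /pk): {"l":21,"uh":9}
After op 8 (add /l 0): {"l":0,"uh":9}
After op 9 (remove /l): {"uh":9}
After op 10 (add /uh 8): {"uh":8}
After op 11 (replace /uh 11): {"uh":11}
After op 12 (replace /uh 2): {"uh":2}
After op 13 (add /az 20): {"az":20,"uh":2}
After op 14 (add /g 91): {"az":20,"g":91,"uh":2}
Size at the root: 3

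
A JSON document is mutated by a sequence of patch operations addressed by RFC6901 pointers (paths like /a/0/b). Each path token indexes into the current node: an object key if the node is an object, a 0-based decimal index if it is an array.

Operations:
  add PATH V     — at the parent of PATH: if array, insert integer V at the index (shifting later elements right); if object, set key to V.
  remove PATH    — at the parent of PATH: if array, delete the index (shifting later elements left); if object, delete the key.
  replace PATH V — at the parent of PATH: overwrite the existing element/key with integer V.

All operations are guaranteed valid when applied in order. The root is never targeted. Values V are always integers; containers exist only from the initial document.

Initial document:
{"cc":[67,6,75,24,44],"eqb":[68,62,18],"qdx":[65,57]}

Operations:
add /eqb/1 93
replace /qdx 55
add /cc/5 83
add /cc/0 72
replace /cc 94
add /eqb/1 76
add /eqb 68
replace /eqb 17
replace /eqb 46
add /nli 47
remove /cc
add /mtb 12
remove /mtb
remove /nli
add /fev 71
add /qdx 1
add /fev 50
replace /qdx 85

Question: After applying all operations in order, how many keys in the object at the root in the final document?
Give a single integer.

Answer: 3

Derivation:
After op 1 (add /eqb/1 93): {"cc":[67,6,75,24,44],"eqb":[68,93,62,18],"qdx":[65,57]}
After op 2 (replace /qdx 55): {"cc":[67,6,75,24,44],"eqb":[68,93,62,18],"qdx":55}
After op 3 (add /cc/5 83): {"cc":[67,6,75,24,44,83],"eqb":[68,93,62,18],"qdx":55}
After op 4 (add /cc/0 72): {"cc":[72,67,6,75,24,44,83],"eqb":[68,93,62,18],"qdx":55}
After op 5 (replace /cc 94): {"cc":94,"eqb":[68,93,62,18],"qdx":55}
After op 6 (add /eqb/1 76): {"cc":94,"eqb":[68,76,93,62,18],"qdx":55}
After op 7 (add /eqb 68): {"cc":94,"eqb":68,"qdx":55}
After op 8 (replace /eqb 17): {"cc":94,"eqb":17,"qdx":55}
After op 9 (replace /eqb 46): {"cc":94,"eqb":46,"qdx":55}
After op 10 (add /nli 47): {"cc":94,"eqb":46,"nli":47,"qdx":55}
After op 11 (remove /cc): {"eqb":46,"nli":47,"qdx":55}
After op 12 (add /mtb 12): {"eqb":46,"mtb":12,"nli":47,"qdx":55}
After op 13 (remove /mtb): {"eqb":46,"nli":47,"qdx":55}
After op 14 (remove /nli): {"eqb":46,"qdx":55}
After op 15 (add /fev 71): {"eqb":46,"fev":71,"qdx":55}
After op 16 (add /qdx 1): {"eqb":46,"fev":71,"qdx":1}
After op 17 (add /fev 50): {"eqb":46,"fev":50,"qdx":1}
After op 18 (replace /qdx 85): {"eqb":46,"fev":50,"qdx":85}
Size at the root: 3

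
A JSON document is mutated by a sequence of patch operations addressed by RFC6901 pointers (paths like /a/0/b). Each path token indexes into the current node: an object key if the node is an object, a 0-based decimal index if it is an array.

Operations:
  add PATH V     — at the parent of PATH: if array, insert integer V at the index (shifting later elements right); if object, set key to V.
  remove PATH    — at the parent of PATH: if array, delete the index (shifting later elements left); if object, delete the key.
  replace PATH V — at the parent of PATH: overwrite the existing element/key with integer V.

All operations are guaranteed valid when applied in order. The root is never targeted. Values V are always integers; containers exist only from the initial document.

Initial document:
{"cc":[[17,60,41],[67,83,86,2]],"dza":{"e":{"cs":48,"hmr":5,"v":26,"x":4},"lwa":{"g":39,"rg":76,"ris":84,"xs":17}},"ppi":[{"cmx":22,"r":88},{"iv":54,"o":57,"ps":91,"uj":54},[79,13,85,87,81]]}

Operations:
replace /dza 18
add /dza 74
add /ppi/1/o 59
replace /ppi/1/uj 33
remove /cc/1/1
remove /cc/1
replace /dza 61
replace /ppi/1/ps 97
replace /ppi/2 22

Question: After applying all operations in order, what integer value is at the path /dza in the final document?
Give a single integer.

After op 1 (replace /dza 18): {"cc":[[17,60,41],[67,83,86,2]],"dza":18,"ppi":[{"cmx":22,"r":88},{"iv":54,"o":57,"ps":91,"uj":54},[79,13,85,87,81]]}
After op 2 (add /dza 74): {"cc":[[17,60,41],[67,83,86,2]],"dza":74,"ppi":[{"cmx":22,"r":88},{"iv":54,"o":57,"ps":91,"uj":54},[79,13,85,87,81]]}
After op 3 (add /ppi/1/o 59): {"cc":[[17,60,41],[67,83,86,2]],"dza":74,"ppi":[{"cmx":22,"r":88},{"iv":54,"o":59,"ps":91,"uj":54},[79,13,85,87,81]]}
After op 4 (replace /ppi/1/uj 33): {"cc":[[17,60,41],[67,83,86,2]],"dza":74,"ppi":[{"cmx":22,"r":88},{"iv":54,"o":59,"ps":91,"uj":33},[79,13,85,87,81]]}
After op 5 (remove /cc/1/1): {"cc":[[17,60,41],[67,86,2]],"dza":74,"ppi":[{"cmx":22,"r":88},{"iv":54,"o":59,"ps":91,"uj":33},[79,13,85,87,81]]}
After op 6 (remove /cc/1): {"cc":[[17,60,41]],"dza":74,"ppi":[{"cmx":22,"r":88},{"iv":54,"o":59,"ps":91,"uj":33},[79,13,85,87,81]]}
After op 7 (replace /dza 61): {"cc":[[17,60,41]],"dza":61,"ppi":[{"cmx":22,"r":88},{"iv":54,"o":59,"ps":91,"uj":33},[79,13,85,87,81]]}
After op 8 (replace /ppi/1/ps 97): {"cc":[[17,60,41]],"dza":61,"ppi":[{"cmx":22,"r":88},{"iv":54,"o":59,"ps":97,"uj":33},[79,13,85,87,81]]}
After op 9 (replace /ppi/2 22): {"cc":[[17,60,41]],"dza":61,"ppi":[{"cmx":22,"r":88},{"iv":54,"o":59,"ps":97,"uj":33},22]}
Value at /dza: 61

Answer: 61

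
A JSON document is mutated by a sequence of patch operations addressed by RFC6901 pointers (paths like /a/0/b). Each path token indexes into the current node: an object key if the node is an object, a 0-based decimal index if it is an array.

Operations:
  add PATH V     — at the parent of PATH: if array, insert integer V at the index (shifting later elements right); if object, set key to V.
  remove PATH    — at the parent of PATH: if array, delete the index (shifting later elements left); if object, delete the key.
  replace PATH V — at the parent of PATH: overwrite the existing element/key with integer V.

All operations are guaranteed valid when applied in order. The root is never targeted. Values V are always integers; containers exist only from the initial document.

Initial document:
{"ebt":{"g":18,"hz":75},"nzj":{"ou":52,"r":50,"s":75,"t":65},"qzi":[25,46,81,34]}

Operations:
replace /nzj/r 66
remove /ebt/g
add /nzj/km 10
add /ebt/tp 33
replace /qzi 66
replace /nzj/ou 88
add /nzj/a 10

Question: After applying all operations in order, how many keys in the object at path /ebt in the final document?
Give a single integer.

Answer: 2

Derivation:
After op 1 (replace /nzj/r 66): {"ebt":{"g":18,"hz":75},"nzj":{"ou":52,"r":66,"s":75,"t":65},"qzi":[25,46,81,34]}
After op 2 (remove /ebt/g): {"ebt":{"hz":75},"nzj":{"ou":52,"r":66,"s":75,"t":65},"qzi":[25,46,81,34]}
After op 3 (add /nzj/km 10): {"ebt":{"hz":75},"nzj":{"km":10,"ou":52,"r":66,"s":75,"t":65},"qzi":[25,46,81,34]}
After op 4 (add /ebt/tp 33): {"ebt":{"hz":75,"tp":33},"nzj":{"km":10,"ou":52,"r":66,"s":75,"t":65},"qzi":[25,46,81,34]}
After op 5 (replace /qzi 66): {"ebt":{"hz":75,"tp":33},"nzj":{"km":10,"ou":52,"r":66,"s":75,"t":65},"qzi":66}
After op 6 (replace /nzj/ou 88): {"ebt":{"hz":75,"tp":33},"nzj":{"km":10,"ou":88,"r":66,"s":75,"t":65},"qzi":66}
After op 7 (add /nzj/a 10): {"ebt":{"hz":75,"tp":33},"nzj":{"a":10,"km":10,"ou":88,"r":66,"s":75,"t":65},"qzi":66}
Size at path /ebt: 2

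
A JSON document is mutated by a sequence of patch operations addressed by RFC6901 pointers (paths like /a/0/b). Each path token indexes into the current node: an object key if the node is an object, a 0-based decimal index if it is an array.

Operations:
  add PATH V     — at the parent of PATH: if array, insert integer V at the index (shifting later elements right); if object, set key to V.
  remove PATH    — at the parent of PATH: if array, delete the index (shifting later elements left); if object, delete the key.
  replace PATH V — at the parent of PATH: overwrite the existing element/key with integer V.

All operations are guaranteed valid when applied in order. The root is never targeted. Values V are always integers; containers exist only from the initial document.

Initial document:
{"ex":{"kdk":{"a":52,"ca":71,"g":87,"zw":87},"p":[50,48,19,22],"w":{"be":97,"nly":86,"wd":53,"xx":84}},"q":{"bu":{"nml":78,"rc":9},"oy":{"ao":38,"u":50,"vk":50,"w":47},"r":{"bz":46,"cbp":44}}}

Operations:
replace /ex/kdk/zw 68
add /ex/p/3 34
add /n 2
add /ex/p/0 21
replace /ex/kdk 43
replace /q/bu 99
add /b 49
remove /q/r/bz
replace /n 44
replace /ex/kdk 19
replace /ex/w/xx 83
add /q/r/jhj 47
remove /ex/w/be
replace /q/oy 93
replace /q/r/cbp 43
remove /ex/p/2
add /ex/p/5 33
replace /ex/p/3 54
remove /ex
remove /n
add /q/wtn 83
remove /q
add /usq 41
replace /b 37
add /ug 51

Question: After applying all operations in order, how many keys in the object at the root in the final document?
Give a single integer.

Answer: 3

Derivation:
After op 1 (replace /ex/kdk/zw 68): {"ex":{"kdk":{"a":52,"ca":71,"g":87,"zw":68},"p":[50,48,19,22],"w":{"be":97,"nly":86,"wd":53,"xx":84}},"q":{"bu":{"nml":78,"rc":9},"oy":{"ao":38,"u":50,"vk":50,"w":47},"r":{"bz":46,"cbp":44}}}
After op 2 (add /ex/p/3 34): {"ex":{"kdk":{"a":52,"ca":71,"g":87,"zw":68},"p":[50,48,19,34,22],"w":{"be":97,"nly":86,"wd":53,"xx":84}},"q":{"bu":{"nml":78,"rc":9},"oy":{"ao":38,"u":50,"vk":50,"w":47},"r":{"bz":46,"cbp":44}}}
After op 3 (add /n 2): {"ex":{"kdk":{"a":52,"ca":71,"g":87,"zw":68},"p":[50,48,19,34,22],"w":{"be":97,"nly":86,"wd":53,"xx":84}},"n":2,"q":{"bu":{"nml":78,"rc":9},"oy":{"ao":38,"u":50,"vk":50,"w":47},"r":{"bz":46,"cbp":44}}}
After op 4 (add /ex/p/0 21): {"ex":{"kdk":{"a":52,"ca":71,"g":87,"zw":68},"p":[21,50,48,19,34,22],"w":{"be":97,"nly":86,"wd":53,"xx":84}},"n":2,"q":{"bu":{"nml":78,"rc":9},"oy":{"ao":38,"u":50,"vk":50,"w":47},"r":{"bz":46,"cbp":44}}}
After op 5 (replace /ex/kdk 43): {"ex":{"kdk":43,"p":[21,50,48,19,34,22],"w":{"be":97,"nly":86,"wd":53,"xx":84}},"n":2,"q":{"bu":{"nml":78,"rc":9},"oy":{"ao":38,"u":50,"vk":50,"w":47},"r":{"bz":46,"cbp":44}}}
After op 6 (replace /q/bu 99): {"ex":{"kdk":43,"p":[21,50,48,19,34,22],"w":{"be":97,"nly":86,"wd":53,"xx":84}},"n":2,"q":{"bu":99,"oy":{"ao":38,"u":50,"vk":50,"w":47},"r":{"bz":46,"cbp":44}}}
After op 7 (add /b 49): {"b":49,"ex":{"kdk":43,"p":[21,50,48,19,34,22],"w":{"be":97,"nly":86,"wd":53,"xx":84}},"n":2,"q":{"bu":99,"oy":{"ao":38,"u":50,"vk":50,"w":47},"r":{"bz":46,"cbp":44}}}
After op 8 (remove /q/r/bz): {"b":49,"ex":{"kdk":43,"p":[21,50,48,19,34,22],"w":{"be":97,"nly":86,"wd":53,"xx":84}},"n":2,"q":{"bu":99,"oy":{"ao":38,"u":50,"vk":50,"w":47},"r":{"cbp":44}}}
After op 9 (replace /n 44): {"b":49,"ex":{"kdk":43,"p":[21,50,48,19,34,22],"w":{"be":97,"nly":86,"wd":53,"xx":84}},"n":44,"q":{"bu":99,"oy":{"ao":38,"u":50,"vk":50,"w":47},"r":{"cbp":44}}}
After op 10 (replace /ex/kdk 19): {"b":49,"ex":{"kdk":19,"p":[21,50,48,19,34,22],"w":{"be":97,"nly":86,"wd":53,"xx":84}},"n":44,"q":{"bu":99,"oy":{"ao":38,"u":50,"vk":50,"w":47},"r":{"cbp":44}}}
After op 11 (replace /ex/w/xx 83): {"b":49,"ex":{"kdk":19,"p":[21,50,48,19,34,22],"w":{"be":97,"nly":86,"wd":53,"xx":83}},"n":44,"q":{"bu":99,"oy":{"ao":38,"u":50,"vk":50,"w":47},"r":{"cbp":44}}}
After op 12 (add /q/r/jhj 47): {"b":49,"ex":{"kdk":19,"p":[21,50,48,19,34,22],"w":{"be":97,"nly":86,"wd":53,"xx":83}},"n":44,"q":{"bu":99,"oy":{"ao":38,"u":50,"vk":50,"w":47},"r":{"cbp":44,"jhj":47}}}
After op 13 (remove /ex/w/be): {"b":49,"ex":{"kdk":19,"p":[21,50,48,19,34,22],"w":{"nly":86,"wd":53,"xx":83}},"n":44,"q":{"bu":99,"oy":{"ao":38,"u":50,"vk":50,"w":47},"r":{"cbp":44,"jhj":47}}}
After op 14 (replace /q/oy 93): {"b":49,"ex":{"kdk":19,"p":[21,50,48,19,34,22],"w":{"nly":86,"wd":53,"xx":83}},"n":44,"q":{"bu":99,"oy":93,"r":{"cbp":44,"jhj":47}}}
After op 15 (replace /q/r/cbp 43): {"b":49,"ex":{"kdk":19,"p":[21,50,48,19,34,22],"w":{"nly":86,"wd":53,"xx":83}},"n":44,"q":{"bu":99,"oy":93,"r":{"cbp":43,"jhj":47}}}
After op 16 (remove /ex/p/2): {"b":49,"ex":{"kdk":19,"p":[21,50,19,34,22],"w":{"nly":86,"wd":53,"xx":83}},"n":44,"q":{"bu":99,"oy":93,"r":{"cbp":43,"jhj":47}}}
After op 17 (add /ex/p/5 33): {"b":49,"ex":{"kdk":19,"p":[21,50,19,34,22,33],"w":{"nly":86,"wd":53,"xx":83}},"n":44,"q":{"bu":99,"oy":93,"r":{"cbp":43,"jhj":47}}}
After op 18 (replace /ex/p/3 54): {"b":49,"ex":{"kdk":19,"p":[21,50,19,54,22,33],"w":{"nly":86,"wd":53,"xx":83}},"n":44,"q":{"bu":99,"oy":93,"r":{"cbp":43,"jhj":47}}}
After op 19 (remove /ex): {"b":49,"n":44,"q":{"bu":99,"oy":93,"r":{"cbp":43,"jhj":47}}}
After op 20 (remove /n): {"b":49,"q":{"bu":99,"oy":93,"r":{"cbp":43,"jhj":47}}}
After op 21 (add /q/wtn 83): {"b":49,"q":{"bu":99,"oy":93,"r":{"cbp":43,"jhj":47},"wtn":83}}
After op 22 (remove /q): {"b":49}
After op 23 (add /usq 41): {"b":49,"usq":41}
After op 24 (replace /b 37): {"b":37,"usq":41}
After op 25 (add /ug 51): {"b":37,"ug":51,"usq":41}
Size at the root: 3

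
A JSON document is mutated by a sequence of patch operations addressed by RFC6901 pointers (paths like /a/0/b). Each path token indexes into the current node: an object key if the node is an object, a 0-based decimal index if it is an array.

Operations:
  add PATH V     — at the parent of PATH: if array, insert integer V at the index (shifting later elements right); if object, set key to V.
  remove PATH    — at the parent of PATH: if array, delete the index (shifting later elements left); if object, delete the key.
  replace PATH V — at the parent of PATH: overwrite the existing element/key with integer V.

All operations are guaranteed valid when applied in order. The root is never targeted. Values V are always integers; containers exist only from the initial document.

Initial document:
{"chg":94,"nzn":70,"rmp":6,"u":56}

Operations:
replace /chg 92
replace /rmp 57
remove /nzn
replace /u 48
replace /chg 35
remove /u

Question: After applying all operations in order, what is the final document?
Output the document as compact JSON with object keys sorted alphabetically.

After op 1 (replace /chg 92): {"chg":92,"nzn":70,"rmp":6,"u":56}
After op 2 (replace /rmp 57): {"chg":92,"nzn":70,"rmp":57,"u":56}
After op 3 (remove /nzn): {"chg":92,"rmp":57,"u":56}
After op 4 (replace /u 48): {"chg":92,"rmp":57,"u":48}
After op 5 (replace /chg 35): {"chg":35,"rmp":57,"u":48}
After op 6 (remove /u): {"chg":35,"rmp":57}

Answer: {"chg":35,"rmp":57}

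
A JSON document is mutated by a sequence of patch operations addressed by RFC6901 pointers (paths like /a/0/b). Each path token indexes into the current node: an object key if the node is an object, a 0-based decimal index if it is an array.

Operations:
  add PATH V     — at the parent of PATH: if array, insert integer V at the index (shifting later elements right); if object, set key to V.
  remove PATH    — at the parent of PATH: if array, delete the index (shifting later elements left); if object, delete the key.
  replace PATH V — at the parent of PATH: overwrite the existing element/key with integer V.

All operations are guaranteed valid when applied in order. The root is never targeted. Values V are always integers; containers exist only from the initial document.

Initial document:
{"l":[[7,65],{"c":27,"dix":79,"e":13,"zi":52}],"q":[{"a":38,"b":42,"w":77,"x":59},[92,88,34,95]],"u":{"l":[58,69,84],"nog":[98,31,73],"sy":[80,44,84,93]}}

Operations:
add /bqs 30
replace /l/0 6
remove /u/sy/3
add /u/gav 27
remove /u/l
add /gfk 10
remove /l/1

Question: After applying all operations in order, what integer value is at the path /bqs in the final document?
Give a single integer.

Answer: 30

Derivation:
After op 1 (add /bqs 30): {"bqs":30,"l":[[7,65],{"c":27,"dix":79,"e":13,"zi":52}],"q":[{"a":38,"b":42,"w":77,"x":59},[92,88,34,95]],"u":{"l":[58,69,84],"nog":[98,31,73],"sy":[80,44,84,93]}}
After op 2 (replace /l/0 6): {"bqs":30,"l":[6,{"c":27,"dix":79,"e":13,"zi":52}],"q":[{"a":38,"b":42,"w":77,"x":59},[92,88,34,95]],"u":{"l":[58,69,84],"nog":[98,31,73],"sy":[80,44,84,93]}}
After op 3 (remove /u/sy/3): {"bqs":30,"l":[6,{"c":27,"dix":79,"e":13,"zi":52}],"q":[{"a":38,"b":42,"w":77,"x":59},[92,88,34,95]],"u":{"l":[58,69,84],"nog":[98,31,73],"sy":[80,44,84]}}
After op 4 (add /u/gav 27): {"bqs":30,"l":[6,{"c":27,"dix":79,"e":13,"zi":52}],"q":[{"a":38,"b":42,"w":77,"x":59},[92,88,34,95]],"u":{"gav":27,"l":[58,69,84],"nog":[98,31,73],"sy":[80,44,84]}}
After op 5 (remove /u/l): {"bqs":30,"l":[6,{"c":27,"dix":79,"e":13,"zi":52}],"q":[{"a":38,"b":42,"w":77,"x":59},[92,88,34,95]],"u":{"gav":27,"nog":[98,31,73],"sy":[80,44,84]}}
After op 6 (add /gfk 10): {"bqs":30,"gfk":10,"l":[6,{"c":27,"dix":79,"e":13,"zi":52}],"q":[{"a":38,"b":42,"w":77,"x":59},[92,88,34,95]],"u":{"gav":27,"nog":[98,31,73],"sy":[80,44,84]}}
After op 7 (remove /l/1): {"bqs":30,"gfk":10,"l":[6],"q":[{"a":38,"b":42,"w":77,"x":59},[92,88,34,95]],"u":{"gav":27,"nog":[98,31,73],"sy":[80,44,84]}}
Value at /bqs: 30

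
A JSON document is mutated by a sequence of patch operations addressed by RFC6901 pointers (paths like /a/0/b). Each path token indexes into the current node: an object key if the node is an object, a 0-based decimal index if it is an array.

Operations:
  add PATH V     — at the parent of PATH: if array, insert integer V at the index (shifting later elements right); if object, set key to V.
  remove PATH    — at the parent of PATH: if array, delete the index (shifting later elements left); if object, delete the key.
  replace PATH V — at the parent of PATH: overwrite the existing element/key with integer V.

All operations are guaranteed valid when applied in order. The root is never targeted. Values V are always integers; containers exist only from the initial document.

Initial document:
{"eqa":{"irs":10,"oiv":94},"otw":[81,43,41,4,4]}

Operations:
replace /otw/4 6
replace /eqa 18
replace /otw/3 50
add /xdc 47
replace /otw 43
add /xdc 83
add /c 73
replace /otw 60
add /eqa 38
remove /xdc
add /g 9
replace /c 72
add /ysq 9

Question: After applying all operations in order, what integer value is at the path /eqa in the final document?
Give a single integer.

Answer: 38

Derivation:
After op 1 (replace /otw/4 6): {"eqa":{"irs":10,"oiv":94},"otw":[81,43,41,4,6]}
After op 2 (replace /eqa 18): {"eqa":18,"otw":[81,43,41,4,6]}
After op 3 (replace /otw/3 50): {"eqa":18,"otw":[81,43,41,50,6]}
After op 4 (add /xdc 47): {"eqa":18,"otw":[81,43,41,50,6],"xdc":47}
After op 5 (replace /otw 43): {"eqa":18,"otw":43,"xdc":47}
After op 6 (add /xdc 83): {"eqa":18,"otw":43,"xdc":83}
After op 7 (add /c 73): {"c":73,"eqa":18,"otw":43,"xdc":83}
After op 8 (replace /otw 60): {"c":73,"eqa":18,"otw":60,"xdc":83}
After op 9 (add /eqa 38): {"c":73,"eqa":38,"otw":60,"xdc":83}
After op 10 (remove /xdc): {"c":73,"eqa":38,"otw":60}
After op 11 (add /g 9): {"c":73,"eqa":38,"g":9,"otw":60}
After op 12 (replace /c 72): {"c":72,"eqa":38,"g":9,"otw":60}
After op 13 (add /ysq 9): {"c":72,"eqa":38,"g":9,"otw":60,"ysq":9}
Value at /eqa: 38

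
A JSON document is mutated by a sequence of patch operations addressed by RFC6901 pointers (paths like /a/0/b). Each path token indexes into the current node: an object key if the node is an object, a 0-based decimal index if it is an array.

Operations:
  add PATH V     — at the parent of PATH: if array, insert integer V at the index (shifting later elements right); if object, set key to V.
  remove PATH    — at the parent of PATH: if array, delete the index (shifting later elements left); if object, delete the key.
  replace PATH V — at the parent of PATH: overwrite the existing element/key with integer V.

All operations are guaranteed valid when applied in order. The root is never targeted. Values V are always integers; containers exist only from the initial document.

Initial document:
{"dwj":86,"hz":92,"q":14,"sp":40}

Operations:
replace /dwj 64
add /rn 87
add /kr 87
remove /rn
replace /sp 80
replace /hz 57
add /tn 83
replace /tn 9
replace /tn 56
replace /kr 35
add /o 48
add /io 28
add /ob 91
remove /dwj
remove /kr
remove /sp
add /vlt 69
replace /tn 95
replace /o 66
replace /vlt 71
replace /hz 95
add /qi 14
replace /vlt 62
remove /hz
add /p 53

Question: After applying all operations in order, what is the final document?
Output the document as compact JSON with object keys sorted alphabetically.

Answer: {"io":28,"o":66,"ob":91,"p":53,"q":14,"qi":14,"tn":95,"vlt":62}

Derivation:
After op 1 (replace /dwj 64): {"dwj":64,"hz":92,"q":14,"sp":40}
After op 2 (add /rn 87): {"dwj":64,"hz":92,"q":14,"rn":87,"sp":40}
After op 3 (add /kr 87): {"dwj":64,"hz":92,"kr":87,"q":14,"rn":87,"sp":40}
After op 4 (remove /rn): {"dwj":64,"hz":92,"kr":87,"q":14,"sp":40}
After op 5 (replace /sp 80): {"dwj":64,"hz":92,"kr":87,"q":14,"sp":80}
After op 6 (replace /hz 57): {"dwj":64,"hz":57,"kr":87,"q":14,"sp":80}
After op 7 (add /tn 83): {"dwj":64,"hz":57,"kr":87,"q":14,"sp":80,"tn":83}
After op 8 (replace /tn 9): {"dwj":64,"hz":57,"kr":87,"q":14,"sp":80,"tn":9}
After op 9 (replace /tn 56): {"dwj":64,"hz":57,"kr":87,"q":14,"sp":80,"tn":56}
After op 10 (replace /kr 35): {"dwj":64,"hz":57,"kr":35,"q":14,"sp":80,"tn":56}
After op 11 (add /o 48): {"dwj":64,"hz":57,"kr":35,"o":48,"q":14,"sp":80,"tn":56}
After op 12 (add /io 28): {"dwj":64,"hz":57,"io":28,"kr":35,"o":48,"q":14,"sp":80,"tn":56}
After op 13 (add /ob 91): {"dwj":64,"hz":57,"io":28,"kr":35,"o":48,"ob":91,"q":14,"sp":80,"tn":56}
After op 14 (remove /dwj): {"hz":57,"io":28,"kr":35,"o":48,"ob":91,"q":14,"sp":80,"tn":56}
After op 15 (remove /kr): {"hz":57,"io":28,"o":48,"ob":91,"q":14,"sp":80,"tn":56}
After op 16 (remove /sp): {"hz":57,"io":28,"o":48,"ob":91,"q":14,"tn":56}
After op 17 (add /vlt 69): {"hz":57,"io":28,"o":48,"ob":91,"q":14,"tn":56,"vlt":69}
After op 18 (replace /tn 95): {"hz":57,"io":28,"o":48,"ob":91,"q":14,"tn":95,"vlt":69}
After op 19 (replace /o 66): {"hz":57,"io":28,"o":66,"ob":91,"q":14,"tn":95,"vlt":69}
After op 20 (replace /vlt 71): {"hz":57,"io":28,"o":66,"ob":91,"q":14,"tn":95,"vlt":71}
After op 21 (replace /hz 95): {"hz":95,"io":28,"o":66,"ob":91,"q":14,"tn":95,"vlt":71}
After op 22 (add /qi 14): {"hz":95,"io":28,"o":66,"ob":91,"q":14,"qi":14,"tn":95,"vlt":71}
After op 23 (replace /vlt 62): {"hz":95,"io":28,"o":66,"ob":91,"q":14,"qi":14,"tn":95,"vlt":62}
After op 24 (remove /hz): {"io":28,"o":66,"ob":91,"q":14,"qi":14,"tn":95,"vlt":62}
After op 25 (add /p 53): {"io":28,"o":66,"ob":91,"p":53,"q":14,"qi":14,"tn":95,"vlt":62}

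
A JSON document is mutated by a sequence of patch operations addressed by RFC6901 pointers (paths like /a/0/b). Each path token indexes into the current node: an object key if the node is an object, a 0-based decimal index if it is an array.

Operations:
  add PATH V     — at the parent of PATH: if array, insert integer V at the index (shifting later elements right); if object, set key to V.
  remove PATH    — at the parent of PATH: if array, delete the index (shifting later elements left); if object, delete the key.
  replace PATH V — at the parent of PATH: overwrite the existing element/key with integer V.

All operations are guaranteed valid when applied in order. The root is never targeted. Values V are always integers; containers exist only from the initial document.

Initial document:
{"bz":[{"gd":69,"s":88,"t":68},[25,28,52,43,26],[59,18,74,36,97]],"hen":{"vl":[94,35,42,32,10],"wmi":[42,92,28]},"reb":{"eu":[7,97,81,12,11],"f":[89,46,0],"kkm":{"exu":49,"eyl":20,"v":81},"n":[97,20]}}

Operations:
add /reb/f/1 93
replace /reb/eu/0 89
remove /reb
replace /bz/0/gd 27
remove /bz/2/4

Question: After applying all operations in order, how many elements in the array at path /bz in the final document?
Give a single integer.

Answer: 3

Derivation:
After op 1 (add /reb/f/1 93): {"bz":[{"gd":69,"s":88,"t":68},[25,28,52,43,26],[59,18,74,36,97]],"hen":{"vl":[94,35,42,32,10],"wmi":[42,92,28]},"reb":{"eu":[7,97,81,12,11],"f":[89,93,46,0],"kkm":{"exu":49,"eyl":20,"v":81},"n":[97,20]}}
After op 2 (replace /reb/eu/0 89): {"bz":[{"gd":69,"s":88,"t":68},[25,28,52,43,26],[59,18,74,36,97]],"hen":{"vl":[94,35,42,32,10],"wmi":[42,92,28]},"reb":{"eu":[89,97,81,12,11],"f":[89,93,46,0],"kkm":{"exu":49,"eyl":20,"v":81},"n":[97,20]}}
After op 3 (remove /reb): {"bz":[{"gd":69,"s":88,"t":68},[25,28,52,43,26],[59,18,74,36,97]],"hen":{"vl":[94,35,42,32,10],"wmi":[42,92,28]}}
After op 4 (replace /bz/0/gd 27): {"bz":[{"gd":27,"s":88,"t":68},[25,28,52,43,26],[59,18,74,36,97]],"hen":{"vl":[94,35,42,32,10],"wmi":[42,92,28]}}
After op 5 (remove /bz/2/4): {"bz":[{"gd":27,"s":88,"t":68},[25,28,52,43,26],[59,18,74,36]],"hen":{"vl":[94,35,42,32,10],"wmi":[42,92,28]}}
Size at path /bz: 3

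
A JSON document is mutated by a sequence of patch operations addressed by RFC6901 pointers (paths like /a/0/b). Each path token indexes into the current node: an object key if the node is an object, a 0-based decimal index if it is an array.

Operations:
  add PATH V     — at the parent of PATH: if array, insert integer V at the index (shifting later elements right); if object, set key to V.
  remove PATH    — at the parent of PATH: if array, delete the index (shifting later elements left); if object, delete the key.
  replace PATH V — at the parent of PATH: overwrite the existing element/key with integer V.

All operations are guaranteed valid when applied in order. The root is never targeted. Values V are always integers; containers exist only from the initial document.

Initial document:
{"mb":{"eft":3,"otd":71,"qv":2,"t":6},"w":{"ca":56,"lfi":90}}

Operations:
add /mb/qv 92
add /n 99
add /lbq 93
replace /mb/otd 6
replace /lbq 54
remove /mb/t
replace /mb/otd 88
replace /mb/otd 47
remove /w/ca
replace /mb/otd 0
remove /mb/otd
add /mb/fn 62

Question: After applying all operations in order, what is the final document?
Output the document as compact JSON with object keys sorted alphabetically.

After op 1 (add /mb/qv 92): {"mb":{"eft":3,"otd":71,"qv":92,"t":6},"w":{"ca":56,"lfi":90}}
After op 2 (add /n 99): {"mb":{"eft":3,"otd":71,"qv":92,"t":6},"n":99,"w":{"ca":56,"lfi":90}}
After op 3 (add /lbq 93): {"lbq":93,"mb":{"eft":3,"otd":71,"qv":92,"t":6},"n":99,"w":{"ca":56,"lfi":90}}
After op 4 (replace /mb/otd 6): {"lbq":93,"mb":{"eft":3,"otd":6,"qv":92,"t":6},"n":99,"w":{"ca":56,"lfi":90}}
After op 5 (replace /lbq 54): {"lbq":54,"mb":{"eft":3,"otd":6,"qv":92,"t":6},"n":99,"w":{"ca":56,"lfi":90}}
After op 6 (remove /mb/t): {"lbq":54,"mb":{"eft":3,"otd":6,"qv":92},"n":99,"w":{"ca":56,"lfi":90}}
After op 7 (replace /mb/otd 88): {"lbq":54,"mb":{"eft":3,"otd":88,"qv":92},"n":99,"w":{"ca":56,"lfi":90}}
After op 8 (replace /mb/otd 47): {"lbq":54,"mb":{"eft":3,"otd":47,"qv":92},"n":99,"w":{"ca":56,"lfi":90}}
After op 9 (remove /w/ca): {"lbq":54,"mb":{"eft":3,"otd":47,"qv":92},"n":99,"w":{"lfi":90}}
After op 10 (replace /mb/otd 0): {"lbq":54,"mb":{"eft":3,"otd":0,"qv":92},"n":99,"w":{"lfi":90}}
After op 11 (remove /mb/otd): {"lbq":54,"mb":{"eft":3,"qv":92},"n":99,"w":{"lfi":90}}
After op 12 (add /mb/fn 62): {"lbq":54,"mb":{"eft":3,"fn":62,"qv":92},"n":99,"w":{"lfi":90}}

Answer: {"lbq":54,"mb":{"eft":3,"fn":62,"qv":92},"n":99,"w":{"lfi":90}}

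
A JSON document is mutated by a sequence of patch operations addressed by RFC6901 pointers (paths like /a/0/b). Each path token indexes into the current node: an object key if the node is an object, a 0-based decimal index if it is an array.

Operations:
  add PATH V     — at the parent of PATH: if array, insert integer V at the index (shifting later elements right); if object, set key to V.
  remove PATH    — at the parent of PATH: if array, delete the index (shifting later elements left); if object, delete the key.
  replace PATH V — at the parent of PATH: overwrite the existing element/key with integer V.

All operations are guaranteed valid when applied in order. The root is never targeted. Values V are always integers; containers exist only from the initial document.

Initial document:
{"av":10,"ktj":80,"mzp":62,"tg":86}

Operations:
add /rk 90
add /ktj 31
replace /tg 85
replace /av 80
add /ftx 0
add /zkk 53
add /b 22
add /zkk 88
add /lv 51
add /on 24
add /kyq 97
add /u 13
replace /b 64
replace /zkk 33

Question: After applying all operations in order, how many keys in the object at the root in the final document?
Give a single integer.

After op 1 (add /rk 90): {"av":10,"ktj":80,"mzp":62,"rk":90,"tg":86}
After op 2 (add /ktj 31): {"av":10,"ktj":31,"mzp":62,"rk":90,"tg":86}
After op 3 (replace /tg 85): {"av":10,"ktj":31,"mzp":62,"rk":90,"tg":85}
After op 4 (replace /av 80): {"av":80,"ktj":31,"mzp":62,"rk":90,"tg":85}
After op 5 (add /ftx 0): {"av":80,"ftx":0,"ktj":31,"mzp":62,"rk":90,"tg":85}
After op 6 (add /zkk 53): {"av":80,"ftx":0,"ktj":31,"mzp":62,"rk":90,"tg":85,"zkk":53}
After op 7 (add /b 22): {"av":80,"b":22,"ftx":0,"ktj":31,"mzp":62,"rk":90,"tg":85,"zkk":53}
After op 8 (add /zkk 88): {"av":80,"b":22,"ftx":0,"ktj":31,"mzp":62,"rk":90,"tg":85,"zkk":88}
After op 9 (add /lv 51): {"av":80,"b":22,"ftx":0,"ktj":31,"lv":51,"mzp":62,"rk":90,"tg":85,"zkk":88}
After op 10 (add /on 24): {"av":80,"b":22,"ftx":0,"ktj":31,"lv":51,"mzp":62,"on":24,"rk":90,"tg":85,"zkk":88}
After op 11 (add /kyq 97): {"av":80,"b":22,"ftx":0,"ktj":31,"kyq":97,"lv":51,"mzp":62,"on":24,"rk":90,"tg":85,"zkk":88}
After op 12 (add /u 13): {"av":80,"b":22,"ftx":0,"ktj":31,"kyq":97,"lv":51,"mzp":62,"on":24,"rk":90,"tg":85,"u":13,"zkk":88}
After op 13 (replace /b 64): {"av":80,"b":64,"ftx":0,"ktj":31,"kyq":97,"lv":51,"mzp":62,"on":24,"rk":90,"tg":85,"u":13,"zkk":88}
After op 14 (replace /zkk 33): {"av":80,"b":64,"ftx":0,"ktj":31,"kyq":97,"lv":51,"mzp":62,"on":24,"rk":90,"tg":85,"u":13,"zkk":33}
Size at the root: 12

Answer: 12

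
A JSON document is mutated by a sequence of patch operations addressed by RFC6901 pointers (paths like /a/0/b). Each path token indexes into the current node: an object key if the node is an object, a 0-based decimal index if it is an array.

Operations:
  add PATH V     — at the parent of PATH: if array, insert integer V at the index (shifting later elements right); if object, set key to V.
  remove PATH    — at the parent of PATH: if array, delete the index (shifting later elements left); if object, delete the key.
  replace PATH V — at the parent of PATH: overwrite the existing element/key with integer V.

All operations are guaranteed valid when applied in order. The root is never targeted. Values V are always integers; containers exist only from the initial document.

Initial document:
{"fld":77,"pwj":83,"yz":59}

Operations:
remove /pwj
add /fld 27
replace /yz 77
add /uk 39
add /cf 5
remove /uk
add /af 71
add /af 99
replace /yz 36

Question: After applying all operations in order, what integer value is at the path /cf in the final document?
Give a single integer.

After op 1 (remove /pwj): {"fld":77,"yz":59}
After op 2 (add /fld 27): {"fld":27,"yz":59}
After op 3 (replace /yz 77): {"fld":27,"yz":77}
After op 4 (add /uk 39): {"fld":27,"uk":39,"yz":77}
After op 5 (add /cf 5): {"cf":5,"fld":27,"uk":39,"yz":77}
After op 6 (remove /uk): {"cf":5,"fld":27,"yz":77}
After op 7 (add /af 71): {"af":71,"cf":5,"fld":27,"yz":77}
After op 8 (add /af 99): {"af":99,"cf":5,"fld":27,"yz":77}
After op 9 (replace /yz 36): {"af":99,"cf":5,"fld":27,"yz":36}
Value at /cf: 5

Answer: 5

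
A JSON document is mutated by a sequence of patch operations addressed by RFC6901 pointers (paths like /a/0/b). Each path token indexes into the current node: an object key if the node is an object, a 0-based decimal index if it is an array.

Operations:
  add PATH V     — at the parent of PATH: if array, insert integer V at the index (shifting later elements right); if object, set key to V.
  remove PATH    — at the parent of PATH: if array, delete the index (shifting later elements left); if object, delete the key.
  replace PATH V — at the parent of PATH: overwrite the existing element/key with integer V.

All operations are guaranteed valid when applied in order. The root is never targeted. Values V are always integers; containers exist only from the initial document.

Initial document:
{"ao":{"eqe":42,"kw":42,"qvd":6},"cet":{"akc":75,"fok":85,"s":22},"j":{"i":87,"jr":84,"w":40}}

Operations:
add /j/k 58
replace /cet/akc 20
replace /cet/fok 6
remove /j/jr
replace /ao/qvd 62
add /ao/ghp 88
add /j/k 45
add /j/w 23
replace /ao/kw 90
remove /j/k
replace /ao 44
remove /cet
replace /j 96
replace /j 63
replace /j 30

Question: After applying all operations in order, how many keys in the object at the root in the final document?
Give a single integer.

After op 1 (add /j/k 58): {"ao":{"eqe":42,"kw":42,"qvd":6},"cet":{"akc":75,"fok":85,"s":22},"j":{"i":87,"jr":84,"k":58,"w":40}}
After op 2 (replace /cet/akc 20): {"ao":{"eqe":42,"kw":42,"qvd":6},"cet":{"akc":20,"fok":85,"s":22},"j":{"i":87,"jr":84,"k":58,"w":40}}
After op 3 (replace /cet/fok 6): {"ao":{"eqe":42,"kw":42,"qvd":6},"cet":{"akc":20,"fok":6,"s":22},"j":{"i":87,"jr":84,"k":58,"w":40}}
After op 4 (remove /j/jr): {"ao":{"eqe":42,"kw":42,"qvd":6},"cet":{"akc":20,"fok":6,"s":22},"j":{"i":87,"k":58,"w":40}}
After op 5 (replace /ao/qvd 62): {"ao":{"eqe":42,"kw":42,"qvd":62},"cet":{"akc":20,"fok":6,"s":22},"j":{"i":87,"k":58,"w":40}}
After op 6 (add /ao/ghp 88): {"ao":{"eqe":42,"ghp":88,"kw":42,"qvd":62},"cet":{"akc":20,"fok":6,"s":22},"j":{"i":87,"k":58,"w":40}}
After op 7 (add /j/k 45): {"ao":{"eqe":42,"ghp":88,"kw":42,"qvd":62},"cet":{"akc":20,"fok":6,"s":22},"j":{"i":87,"k":45,"w":40}}
After op 8 (add /j/w 23): {"ao":{"eqe":42,"ghp":88,"kw":42,"qvd":62},"cet":{"akc":20,"fok":6,"s":22},"j":{"i":87,"k":45,"w":23}}
After op 9 (replace /ao/kw 90): {"ao":{"eqe":42,"ghp":88,"kw":90,"qvd":62},"cet":{"akc":20,"fok":6,"s":22},"j":{"i":87,"k":45,"w":23}}
After op 10 (remove /j/k): {"ao":{"eqe":42,"ghp":88,"kw":90,"qvd":62},"cet":{"akc":20,"fok":6,"s":22},"j":{"i":87,"w":23}}
After op 11 (replace /ao 44): {"ao":44,"cet":{"akc":20,"fok":6,"s":22},"j":{"i":87,"w":23}}
After op 12 (remove /cet): {"ao":44,"j":{"i":87,"w":23}}
After op 13 (replace /j 96): {"ao":44,"j":96}
After op 14 (replace /j 63): {"ao":44,"j":63}
After op 15 (replace /j 30): {"ao":44,"j":30}
Size at the root: 2

Answer: 2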